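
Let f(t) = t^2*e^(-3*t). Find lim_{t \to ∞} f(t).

0

Write as t^2/e^{3t}, an ∞/∞ form.
Exponential growth dominates any polynomial, so repeated L'Hôpital (or the standard result) gives 0.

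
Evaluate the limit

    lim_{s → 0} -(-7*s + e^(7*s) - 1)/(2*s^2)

Direct substitution gives 0/0.
Apply L'Hôpital: lim (7*e^(7*s) - 7)/(-4*s), still 0/0.
After 2 applications of L'Hôpital's rule the quotient is (49*e^(7*s))/(-4); substituting s = 0 gives -49/4.

-49/4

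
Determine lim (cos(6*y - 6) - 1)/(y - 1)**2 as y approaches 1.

-18

Direct substitution gives 0/0.
Apply L'Hôpital: lim (-6*sin(6*y - 6))/(2*y - 2), still 0/0.
After 2 applications of L'Hôpital's rule the quotient is (-36*cos(6*y - 6))/(2); substituting y = 1 gives -18.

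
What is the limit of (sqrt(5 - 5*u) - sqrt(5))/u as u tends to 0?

A 0/0 form; rationalise with √(5 - 5u) + √5. This collapses the numerator to -5u, leaving -5/(√(5 - 5u) + √5) → -5/(2√5) = -√(5)/2.

-√(5)/2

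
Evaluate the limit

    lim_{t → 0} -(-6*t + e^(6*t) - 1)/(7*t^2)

-18/7

Direct substitution gives 0/0.
Apply L'Hôpital: lim (6*e^(6*t) - 6)/(-14*t), still 0/0.
After 2 applications of L'Hôpital's rule the quotient is (36*e^(6*t))/(-14); substituting t = 0 gives -18/7.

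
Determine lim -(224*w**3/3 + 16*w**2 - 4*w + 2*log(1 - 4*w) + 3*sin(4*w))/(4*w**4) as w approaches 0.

Substitution gives 0/0; apply L'Hôpital's rule 4 times.
After differentiating numerator and denominator 4 times the quotient is (768*sin(4*w) - 3072/(4*w - 1)^4)/(-96); at w = 0 this is 32.

32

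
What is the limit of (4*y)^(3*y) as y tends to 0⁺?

Base → 0⁺ and exponent → 0⁺: a 0^0 form.
Take logs: 3y·ln(4y). This is 0·(−∞); rewriting as ln(4y)/(1/(3y)) and applying L'Hôpital gives 0.
Hence the limit is e^0 = 1.

1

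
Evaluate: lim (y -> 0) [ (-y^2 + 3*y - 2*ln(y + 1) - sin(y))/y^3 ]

Substitution gives 0/0; apply L'Hôpital's rule 3 times.
After differentiating numerator and denominator 3 times the quotient is (cos(y) - 4/(y + 1)^3)/(6); at y = 0 this is -1/2.

-1/2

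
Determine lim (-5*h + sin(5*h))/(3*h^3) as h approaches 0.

Direct substitution gives 0/0.
Apply L'Hôpital: lim (5*cos(5*h) - 5)/(9*h^2), still 0/0.
Apply L'Hôpital: lim (-25*sin(5*h))/(18*h), still 0/0.
After 3 applications of L'Hôpital's rule the quotient is (-125*cos(5*h))/(18); substituting h = 0 gives -125/18.

-125/18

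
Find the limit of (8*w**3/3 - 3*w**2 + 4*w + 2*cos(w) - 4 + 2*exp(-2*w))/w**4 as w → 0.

17/12

Substitution gives 0/0 (the numerator vanishes to order 4).
Expand each term to order w^4: the coefficient of w^4 in 2·e^(-2w) is 4/3 and in 2·cos(w) is 1/12.
Lower-order terms cancel with the polynomial part, so the numerator is (17/12)·w^4 + o(w^4), and the limit is (17/12)/(1) = 17/12.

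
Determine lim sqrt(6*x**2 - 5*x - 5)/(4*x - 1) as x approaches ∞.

For large |x|, √(6*x^2 - 5*x - 5) ≈ √6·|x| and the denominator ≈ 4x.
Since x → +∞, |x| = x, giving √6/(4) = √(6)/4.

√(6)/4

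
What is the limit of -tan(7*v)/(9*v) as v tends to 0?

Substitution gives 0/0.
Since tan(u)/u → 1 as u → 0, tan(7v)/(7v) → 1 and the limit is 7/(-9) = -7/9.

-7/9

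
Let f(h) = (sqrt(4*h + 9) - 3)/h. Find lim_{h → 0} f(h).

2/3

A 0/0 form; rationalise with √(9 + 4h) + √9. This collapses the numerator to 4h, leaving 4/(√(9 + 4h) + √9) → 4/(2√9) = 2/3.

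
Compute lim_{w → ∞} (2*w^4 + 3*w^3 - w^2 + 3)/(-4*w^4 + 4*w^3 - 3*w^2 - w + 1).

Numerator and denominator both have degree 4.
Dividing every term by w^4, all lower-order terms vanish and the limit is the ratio of leading coefficients, 2/(-4) = -1/2.

-1/2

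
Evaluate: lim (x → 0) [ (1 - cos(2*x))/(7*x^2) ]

Substitution gives 0/0.
Use (1 − cos u)/u² → 1/2 with u = 2x: the limit is 2²/(2·7) = 2/7.

2/7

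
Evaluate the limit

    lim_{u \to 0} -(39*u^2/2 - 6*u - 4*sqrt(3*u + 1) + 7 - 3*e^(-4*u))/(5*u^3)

Substitution gives 0/0 (the numerator vanishes to order 3).
Expand each term to order u^3: the coefficient of u^3 in -4·√(1 + 3u) is -27/4 and in -3·e^(-4u) is 32.
Lower-order terms cancel with the polynomial part, so the numerator is (101/4)·u^3 + o(u^3), and the limit is (101/4)/(-5) = -101/20.

-101/20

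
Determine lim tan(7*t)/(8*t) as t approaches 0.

7/8

Substitution gives 0/0.
Since tan(u)/u → 1 as u → 0, tan(7t)/(7t) → 1 and the limit is 7/8.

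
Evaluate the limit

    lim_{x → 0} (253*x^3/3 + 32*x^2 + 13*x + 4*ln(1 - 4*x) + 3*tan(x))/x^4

-256

Substitution gives 0/0 (the numerator vanishes to order 4).
Expand each term to order x^4: the coefficient of x^4 in 3·tan(x) is 0 and in 4·ln(1 - 4x) is -256.
Lower-order terms cancel with the polynomial part, so the numerator is (-256)·x^4 + o(x^4), and the limit is (-256)/(1) = -256.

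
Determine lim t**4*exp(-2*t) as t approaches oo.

0

Write as t^4/e^{2t}, an ∞/∞ form.
Exponential growth dominates any polynomial, so repeated L'Hôpital (or the standard result) gives 0.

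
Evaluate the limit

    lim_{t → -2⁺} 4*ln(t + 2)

-∞

As t → -2⁺, t + 2 → 0⁺ and ln(t + 2) → −∞.
Multiplying by 4 gives -∞.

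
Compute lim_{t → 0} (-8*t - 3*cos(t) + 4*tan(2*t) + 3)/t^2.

Substitution gives 0/0 (the numerator vanishes to order 2).
Expand each term to order t^2: the coefficient of t^2 in 4·tan(2t) is 0 and in -3·cos(t) is 3/2.
Lower-order terms cancel with the polynomial part, so the numerator is (3/2)·t^2 + o(t^2), and the limit is (3/2)/(1) = 3/2.

3/2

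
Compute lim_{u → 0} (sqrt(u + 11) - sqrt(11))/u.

√(11)/22

A 0/0 form; rationalise with √(11 + u) + √11. This collapses the numerator to u, leaving 1/(√(11 + u) + √11) → 1/(2√11) = √(11)/22.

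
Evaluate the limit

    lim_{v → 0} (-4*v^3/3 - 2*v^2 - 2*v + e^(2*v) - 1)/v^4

Direct substitution gives 0/0.
Apply L'Hôpital: lim (-4*v^2 - 4*v + 2*e^(2*v) - 2)/(4*v^3), still 0/0.
Apply L'Hôpital: lim (-8*v + 4*e^(2*v) - 4)/(12*v^2), still 0/0.
Apply L'Hôpital: lim (8*e^(2*v) - 8)/(24*v), still 0/0.
After 4 applications of L'Hôpital's rule the quotient is (16*e^(2*v))/(24); substituting v = 0 gives 2/3.

2/3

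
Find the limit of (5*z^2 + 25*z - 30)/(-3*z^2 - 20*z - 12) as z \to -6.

-35/16

Direct substitution gives 0/0, so factor. Both numerator and denominator have (z + 6) as a factor.
After cancelling, the expression reduces to (5*z - 5)/(-3*z - 2).
Substituting z = -6 gives -35/16.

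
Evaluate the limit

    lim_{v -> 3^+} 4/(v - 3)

As v → 3⁺, (v - 3) → 0⁺, so (v - 3)^1 → 0⁺ and 4/(v - 3)^1 → ∞.

∞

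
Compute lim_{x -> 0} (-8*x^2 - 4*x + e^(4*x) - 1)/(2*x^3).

Direct substitution gives 0/0.
Apply L'Hôpital: lim (-16*x + 4*e^(4*x) - 4)/(6*x^2), still 0/0.
Apply L'Hôpital: lim (16*e^(4*x) - 16)/(12*x), still 0/0.
After 3 applications of L'Hôpital's rule the quotient is (64*e^(4*x))/(12); substituting x = 0 gives 16/3.

16/3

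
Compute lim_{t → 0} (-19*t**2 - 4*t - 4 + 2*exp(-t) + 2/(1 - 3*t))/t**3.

Substitution gives 0/0 (the numerator vanishes to order 3).
Expand each term to order t^3: the coefficient of t^3 in 2·1/(1 - 3t) is 54 and in 2·e^(-t) is -1/3.
Lower-order terms cancel with the polynomial part, so the numerator is (161/3)·t^3 + o(t^3), and the limit is (161/3)/(1) = 161/3.

161/3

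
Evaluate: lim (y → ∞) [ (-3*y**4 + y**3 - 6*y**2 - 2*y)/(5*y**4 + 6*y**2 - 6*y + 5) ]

Numerator and denominator both have degree 4.
Dividing every term by y^4, all lower-order terms vanish and the limit is the ratio of leading coefficients, -3/(5) = -3/5.

-3/5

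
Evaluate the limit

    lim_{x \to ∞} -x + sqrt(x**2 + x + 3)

1/2

An ∞ − ∞ form. Rationalising with the conjugate, the difference becomes (x + 3) / (√(x^2 + x + 3) + x).
For large x the denominator behaves like 2·x, so the quotient tends to 1/2 = 1/2.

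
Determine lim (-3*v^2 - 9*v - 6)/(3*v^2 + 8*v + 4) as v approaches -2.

-3/4

At v = -2 both the top and bottom vanish — a removable singularity. Factoring out (v + 2) from each leaves (-3*v - 3)/(3*v + 2), which at v = -2 equals -3/4.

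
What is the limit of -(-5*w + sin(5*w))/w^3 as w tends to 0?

125/6

Direct substitution gives 0/0.
Apply L'Hôpital: lim (5*cos(5*w) - 5)/(-3*w^2), still 0/0.
Apply L'Hôpital: lim (-25*sin(5*w))/(-6*w), still 0/0.
After 3 applications of L'Hôpital's rule the quotient is (-125*cos(5*w))/(-6); substituting w = 0 gives 125/6.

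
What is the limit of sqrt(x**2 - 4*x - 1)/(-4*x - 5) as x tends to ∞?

-1/4

For large |x|, √(x^2 - 4*x - 1) ≈ √1·|x| and the denominator ≈ -4x.
Since x → +∞, |x| = x, giving √1/(-4) = -1/4.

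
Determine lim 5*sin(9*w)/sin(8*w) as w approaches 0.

Substitution gives 0/0.
Divide numerator and denominator by w: sin(9w)/w → 9 and sin(8w)/w → 8, so the limit is 5·9/8 = 45/8.

45/8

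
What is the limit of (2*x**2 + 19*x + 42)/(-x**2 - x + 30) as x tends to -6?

-5/11

At x = -6 both the top and bottom vanish — a removable singularity. Factoring out (x + 6) from each leaves (2*x + 7)/(5 - x), which at x = -6 equals -5/11.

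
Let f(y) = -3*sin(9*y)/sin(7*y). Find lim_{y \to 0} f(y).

Substitution gives 0/0.
Divide numerator and denominator by y: sin(9y)/y → 9 and sin(7y)/y → 7, so the limit is -3·9/7 = -27/7.

-27/7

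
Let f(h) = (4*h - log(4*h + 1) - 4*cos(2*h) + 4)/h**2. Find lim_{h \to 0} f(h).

16

Substitution gives 0/0 (the numerator vanishes to order 2).
Expand each term to order h^2: the coefficient of h^2 in -4·cos(2h) is 8 and in −ln(1 + 4h) is 8.
Lower-order terms cancel with the polynomial part, so the numerator is (16)·h^2 + o(h^2), and the limit is (16)/(1) = 16.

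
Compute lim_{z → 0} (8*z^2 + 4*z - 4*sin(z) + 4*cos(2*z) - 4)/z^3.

Substitution gives 0/0 (the numerator vanishes to order 3).
Expand each term to order z^3: the coefficient of z^3 in 4·cos(2z) is 0 and in -4·sin(z) is 2/3.
Lower-order terms cancel with the polynomial part, so the numerator is (2/3)·z^3 + o(z^3), and the limit is (2/3)/(1) = 2/3.

2/3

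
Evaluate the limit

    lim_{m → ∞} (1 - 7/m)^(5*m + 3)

e^(-35)

Let L be the limit and take ln: ln L = lim (5m + 3)·ln(1 - 7/m) = lim (5m + 3)·(-7/m + O(1/m²)) = -35.
Hence L = e^(-35).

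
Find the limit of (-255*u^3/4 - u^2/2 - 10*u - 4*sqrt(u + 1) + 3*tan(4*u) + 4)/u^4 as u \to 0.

5/32

Substitution gives 0/0 (the numerator vanishes to order 4).
Expand each term to order u^4: the coefficient of u^4 in 3·tan(4u) is 0 and in -4·√(1 + u) is 5/32.
Lower-order terms cancel with the polynomial part, so the numerator is (5/32)·u^4 + o(u^4), and the limit is (5/32)/(1) = 5/32.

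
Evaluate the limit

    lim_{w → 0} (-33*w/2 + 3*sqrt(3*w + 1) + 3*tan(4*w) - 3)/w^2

-27/8

Substitution gives 0/0; apply L'Hôpital's rule 2 times.
After differentiating numerator and denominator 2 times the quotient is (96*tan(4*w)/cos(4*w)^2 - 27/(4*(3*w + 1)^(3/2)))/(2); at w = 0 this is -27/8.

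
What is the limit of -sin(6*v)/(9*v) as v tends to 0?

Substitution gives 0/0.
Write it as (6/(-9))·sin(6v)/(6v); since sin(u)/u → 1, the limit is -2/3.

-2/3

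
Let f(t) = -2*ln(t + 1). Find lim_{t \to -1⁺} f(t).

As t → -1⁺, t + 1 → 0⁺ and ln(t + 1) → −∞.
Multiplying by -2 gives ∞.

∞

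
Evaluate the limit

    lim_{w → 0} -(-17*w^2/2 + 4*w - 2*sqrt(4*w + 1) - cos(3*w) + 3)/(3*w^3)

Substitution gives 0/0 (the numerator vanishes to order 3).
Expand each term to order w^3: the coefficient of w^3 in −cos(3w) is 0 and in -2·√(1 + 4w) is -8.
Lower-order terms cancel with the polynomial part, so the numerator is (-8)·w^3 + o(w^3), and the limit is (-8)/(-3) = 8/3.

8/3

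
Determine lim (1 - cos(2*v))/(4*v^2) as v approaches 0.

Substitution gives 0/0.
Use (1 − cos u)/u² → 1/2 with u = 2v: the limit is 2²/(2·4) = 1/2.

1/2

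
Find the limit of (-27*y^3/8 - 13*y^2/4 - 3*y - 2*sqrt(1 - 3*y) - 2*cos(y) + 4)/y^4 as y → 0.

1199/192

Substitution gives 0/0; apply L'Hôpital's rule 4 times.
After differentiating numerator and denominator 4 times the quotient is (-2*cos(y) + 1215/(8*(1 - 3*y)^(7/2)))/(24); at y = 0 this is 1199/192.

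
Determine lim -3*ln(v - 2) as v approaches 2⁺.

∞

As v → 2⁺, v - 2 → 0⁺ and ln(v - 2) → −∞.
Multiplying by -3 gives ∞.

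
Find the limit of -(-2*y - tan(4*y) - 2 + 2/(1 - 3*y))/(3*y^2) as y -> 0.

-6

Substitution gives 0/0; apply L'Hôpital's rule 2 times.
After differentiating numerator and denominator 2 times the quotient is (-32*tan(4*y)/cos(4*y)^2 - 36/(3*y - 1)^3)/(-6); at y = 0 this is -6.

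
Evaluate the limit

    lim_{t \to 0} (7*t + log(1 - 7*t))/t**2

-49/2

Direct substitution gives 0/0.
Apply L'Hôpital: lim (7 - 7/(1 - 7*t))/(2*t), still 0/0.
After 2 applications of L'Hôpital's rule the quotient is (-49/(1 - 7*t)^2)/(2); substituting t = 0 gives -49/2.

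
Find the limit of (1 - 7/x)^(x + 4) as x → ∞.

Write it as [(1 - 7/x)^x]^(1) · (1 - 7/x)^(4). The bracketed term tends to e^(-7) and the second factor to 1, so the limit is e^(-7).

e^(-7)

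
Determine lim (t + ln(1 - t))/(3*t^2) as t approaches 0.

-1/6

Direct substitution gives 0/0.
Apply L'Hôpital: lim (1 - 1/(1 - t))/(6*t), still 0/0.
After 2 applications of L'Hôpital's rule the quotient is (-1/(1 - t)^2)/(6); substituting t = 0 gives -1/6.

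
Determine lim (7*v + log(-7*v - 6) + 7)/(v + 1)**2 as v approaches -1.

-49/2

Direct substitution gives 0/0.
Apply L'Hôpital: lim (7 - 7/(-7*v - 6))/(2*v + 2), still 0/0.
After 2 applications of L'Hôpital's rule the quotient is (-49/(-7*v - 6)^2)/(2); substituting v = -1 gives -49/2.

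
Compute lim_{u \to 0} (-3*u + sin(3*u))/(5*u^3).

-9/10

Direct substitution gives 0/0.
Apply L'Hôpital: lim (3*cos(3*u) - 3)/(15*u^2), still 0/0.
Apply L'Hôpital: lim (-9*sin(3*u))/(30*u), still 0/0.
After 3 applications of L'Hôpital's rule the quotient is (-27*cos(3*u))/(30); substituting u = 0 gives -9/10.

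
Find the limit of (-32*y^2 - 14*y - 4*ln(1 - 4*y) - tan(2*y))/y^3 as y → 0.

248/3

Substitution gives 0/0 (the numerator vanishes to order 3).
Expand each term to order y^3: the coefficient of y^3 in −tan(2y) is -8/3 and in -4·ln(1 - 4y) is 256/3.
Lower-order terms cancel with the polynomial part, so the numerator is (248/3)·y^3 + o(y^3), and the limit is (248/3)/(1) = 248/3.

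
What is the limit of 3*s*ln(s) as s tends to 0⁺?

0

This is a 0·(−∞) form. Rewrite as 3·ln(s) / s^(−1) and apply L'Hôpital:
the derivative quotient is 3·(1/s) / (−1·s^(−2)) = (-3/1)·s^1 → 0.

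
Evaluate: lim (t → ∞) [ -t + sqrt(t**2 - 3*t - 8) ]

-3/2

This has the form ∞ − ∞. Multiply and divide by the conjugate √(t^2 - 3*t - 8) + t.
That gives (-3t - 8) / (√(t^2 - 3*t - 8) + t).
Divide numerator and denominator by t: the limit is -3/(2·1) = -3/2.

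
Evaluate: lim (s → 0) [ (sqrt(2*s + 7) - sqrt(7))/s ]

√(7)/7

A 0/0 form; rationalise with √(7 + 2s) + √7. This collapses the numerator to 2s, leaving 2/(√(7 + 2s) + √7) → 2/(2√7) = √(7)/7.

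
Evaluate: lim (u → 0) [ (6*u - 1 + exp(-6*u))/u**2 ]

18

Direct substitution gives 0/0.
Apply L'Hôpital: lim (6 - 6*e^(-6*u))/(2*u), still 0/0.
After 2 applications of L'Hôpital's rule the quotient is (36*e^(-6*u))/(2); substituting u = 0 gives 18.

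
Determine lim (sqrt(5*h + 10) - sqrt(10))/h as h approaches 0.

√(10)/4

Substitution gives 0/0. Multiply numerator and denominator by the conjugate √(10 + 5h) + √10.
The numerator becomes (10 + 5h) − 10 = 5h, so the expression simplifies to 5/(√(10 + 5h) + √10).
Letting h → 0 gives 5/(2√10) = √(10)/4.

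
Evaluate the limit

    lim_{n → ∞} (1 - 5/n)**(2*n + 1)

e^(-10)

Write it as [(1 - 5/n)^n]^(2) · (1 - 5/n)^(1). The bracketed term tends to e^(-5) and the second factor to 1, so the limit is e^(-10).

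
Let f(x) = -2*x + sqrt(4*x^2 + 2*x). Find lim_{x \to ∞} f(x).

An ∞ − ∞ form. Rationalising with the conjugate, the difference becomes (2x) / (√(4*x^2 + 2*x) + 2x).
For large x the denominator behaves like 2·2x, so the quotient tends to 2/4 = 1/2.

1/2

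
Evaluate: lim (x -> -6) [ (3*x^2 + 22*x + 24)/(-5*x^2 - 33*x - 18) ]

-14/27

At x = -6 both the top and bottom vanish — a removable singularity. Factoring out (x + 6) from each leaves (3*x + 4)/(-5*x - 3), which at x = -6 equals -14/27.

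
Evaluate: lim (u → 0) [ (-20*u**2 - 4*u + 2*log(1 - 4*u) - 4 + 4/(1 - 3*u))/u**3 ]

196/3

Substitution gives 0/0; apply L'Hôpital's rule 3 times.
After differentiating numerator and denominator 3 times the quotient is (256/(4*u - 1)^3 + 648/(3*u - 1)^4)/(6); at u = 0 this is 196/3.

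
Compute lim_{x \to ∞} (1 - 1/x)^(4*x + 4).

e^(-4)

Write it as [(1 - 1/x)^x]^(4) · (1 - 1/x)^(4). The bracketed term tends to e^(-1) and the second factor to 1, so the limit is e^(-4).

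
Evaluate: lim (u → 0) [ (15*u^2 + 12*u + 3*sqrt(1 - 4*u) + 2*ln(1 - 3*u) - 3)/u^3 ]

-30

Substitution gives 0/0; apply L'Hôpital's rule 3 times.
After differentiating numerator and denominator 3 times the quotient is (108/(3*u - 1)^3 - 72/(1 - 4*u)^(5/2))/(6); at u = 0 this is -30.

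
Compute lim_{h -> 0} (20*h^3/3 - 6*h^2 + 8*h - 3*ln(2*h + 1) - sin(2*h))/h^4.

12

Substitution gives 0/0 (the numerator vanishes to order 4).
Expand each term to order h^4: the coefficient of h^4 in -3·ln(1 + 2h) is 12 and in −sin(2h) is 0.
Lower-order terms cancel with the polynomial part, so the numerator is (12)·h^4 + o(h^4), and the limit is (12)/(1) = 12.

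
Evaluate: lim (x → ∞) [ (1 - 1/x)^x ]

e^(-1)

The base → 1 and the exponent → ∞: a 1^∞ form.
Take logarithms: (x)·ln(1 - 1/x). Since ln(1+u) ~ u for small u, this behaves like (x)·(-1/x) → -1.
So the limit is e^(-1).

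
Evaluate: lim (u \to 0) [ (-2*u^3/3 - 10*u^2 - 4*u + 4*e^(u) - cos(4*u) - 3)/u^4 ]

-21/2

Substitution gives 0/0 (the numerator vanishes to order 4).
Expand each term to order u^4: the coefficient of u^4 in 4·e^(u) is 1/6 and in −cos(4u) is -32/3.
Lower-order terms cancel with the polynomial part, so the numerator is (-21/2)·u^4 + o(u^4), and the limit is (-21/2)/(1) = -21/2.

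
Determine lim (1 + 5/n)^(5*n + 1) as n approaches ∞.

The base → 1 and the exponent → ∞: a 1^∞ form.
Take logarithms: (5n + 1)·ln(1 + 5/n). Since ln(1+u) ~ u for small u, this behaves like (5n)·(5/n) → 25.
So the limit is e^(25).

e^(25)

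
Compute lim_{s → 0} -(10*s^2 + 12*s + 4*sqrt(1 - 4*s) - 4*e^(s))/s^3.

Substitution gives 0/0; apply L'Hôpital's rule 3 times.
After differentiating numerator and denominator 3 times the quotient is (-4*e^(s) - 96/(1 - 4*s)^(5/2))/(-6); at s = 0 this is 50/3.

50/3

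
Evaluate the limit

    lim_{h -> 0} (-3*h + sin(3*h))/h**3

Direct substitution gives 0/0.
Apply L'Hôpital: lim (3*cos(3*h) - 3)/(3*h^2), still 0/0.
Apply L'Hôpital: lim (-9*sin(3*h))/(6*h), still 0/0.
After 3 applications of L'Hôpital's rule the quotient is (-27*cos(3*h))/(6); substituting h = 0 gives -9/2.

-9/2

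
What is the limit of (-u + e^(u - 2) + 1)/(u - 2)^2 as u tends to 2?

1/2

Direct substitution gives 0/0.
Apply L'Hôpital: lim (e^(u - 2) - 1)/(2*u - 4), still 0/0.
After 2 applications of L'Hôpital's rule the quotient is (e^(u - 2))/(2); substituting u = 2 gives 1/2.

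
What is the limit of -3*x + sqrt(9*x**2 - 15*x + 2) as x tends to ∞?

-5/2

This has the form ∞ − ∞. Multiply and divide by the conjugate √(9*x^2 - 15*x + 2) + 3x.
That gives (-15x + 2) / (√(9*x^2 - 15*x + 2) + 3x).
Divide numerator and denominator by x: the limit is -15/(2·3) = -5/2.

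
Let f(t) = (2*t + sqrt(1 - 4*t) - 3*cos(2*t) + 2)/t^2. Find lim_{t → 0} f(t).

Substitution gives 0/0; apply L'Hôpital's rule 2 times.
After differentiating numerator and denominator 2 times the quotient is (12*cos(2*t) - 4/(1 - 4*t)^(3/2))/(2); at t = 0 this is 4.

4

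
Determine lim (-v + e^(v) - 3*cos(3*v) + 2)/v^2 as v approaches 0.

Substitution gives 0/0; apply L'Hôpital's rule 2 times.
After differentiating numerator and denominator 2 times the quotient is (e^(v) + 27*cos(3*v))/(2); at v = 0 this is 14.

14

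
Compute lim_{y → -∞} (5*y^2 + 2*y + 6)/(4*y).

-∞

The numerator has higher degree (2 > 1); the quotient behaves like (5/(4))·y^1 for large |y|.
As y → −∞ this diverges to -∞.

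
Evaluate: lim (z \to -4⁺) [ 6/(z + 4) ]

As z → -4⁺, (z + 4) → 0⁺, so (z + 4)^1 → 0⁺ and 6/(z + 4)^1 → ∞.

∞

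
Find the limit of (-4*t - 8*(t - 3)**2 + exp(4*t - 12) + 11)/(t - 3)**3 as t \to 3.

32/3

Direct substitution gives 0/0.
Apply L'Hôpital: lim (-16*t + 4*e^(4*t - 12) + 44)/(3*(t - 3)^2), still 0/0.
Apply L'Hôpital: lim (16*e^(4*t - 12) - 16)/(6*t - 18), still 0/0.
After 3 applications of L'Hôpital's rule the quotient is (64*e^(4*t - 12))/(6); substituting t = 3 gives 32/3.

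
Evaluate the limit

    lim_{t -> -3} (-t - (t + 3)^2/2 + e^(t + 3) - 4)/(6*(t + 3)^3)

Direct substitution gives 0/0.
Apply L'Hôpital: lim (-t + e^(t + 3) - 4)/(18*(t + 3)^2), still 0/0.
Apply L'Hôpital: lim (e^(t + 3) - 1)/(36*t + 108), still 0/0.
After 3 applications of L'Hôpital's rule the quotient is (e^(t + 3))/(36); substituting t = -3 gives 1/36.

1/36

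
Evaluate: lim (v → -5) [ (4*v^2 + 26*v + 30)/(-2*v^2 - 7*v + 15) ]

-14/13

Direct substitution gives 0/0, so factor. Both numerator and denominator have (v + 5) as a factor.
After cancelling, the expression reduces to (4*v + 6)/(3 - 2*v).
Substituting v = -5 gives -14/13.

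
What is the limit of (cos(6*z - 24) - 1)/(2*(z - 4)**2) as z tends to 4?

Direct substitution gives 0/0.
Apply L'Hôpital: lim (-6*sin(6*z - 24))/(4*z - 16), still 0/0.
After 2 applications of L'Hôpital's rule the quotient is (-36*cos(6*z - 24))/(4); substituting z = 4 gives -9.

-9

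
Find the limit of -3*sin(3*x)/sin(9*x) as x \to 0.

-1

Substitution gives 0/0.
Divide numerator and denominator by x: sin(3x)/x → 3 and sin(9x)/x → 9, so the limit is -3·3/9 = -1.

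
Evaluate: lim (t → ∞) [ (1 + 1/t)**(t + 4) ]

Let L be the limit and take ln: ln L = lim (t + 4)·ln(1 + 1/t) = lim (t + 4)·(1/t + O(1/t²)) = 1.
Hence L = e^(1).

e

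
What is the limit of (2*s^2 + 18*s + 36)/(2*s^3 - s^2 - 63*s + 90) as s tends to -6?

At s = -6 both the top and bottom vanish — a removable singularity. Factoring out (s + 6) from each leaves (2*s + 6)/(2*s^2 - 13*s + 15), which at s = -6 equals -2/55.

-2/55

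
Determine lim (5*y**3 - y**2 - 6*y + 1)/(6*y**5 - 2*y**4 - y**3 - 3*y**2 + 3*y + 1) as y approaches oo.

The denominator has degree 5 and the numerator degree 3. Dividing numerator and denominator by y^5 sends every term to 0 except the leading denominator term, so the limit is 0.

0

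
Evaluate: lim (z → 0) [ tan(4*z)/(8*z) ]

1/2

Substitution gives 0/0.
Since tan(u)/u → 1 as u → 0, tan(4z)/(4z) → 1 and the limit is 4/8 = 1/2.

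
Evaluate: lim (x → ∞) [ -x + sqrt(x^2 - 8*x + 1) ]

-4

An ∞ − ∞ form. Rationalising with the conjugate, the difference becomes (-8x + 1) / (√(x^2 - 8*x + 1) + x).
For large x the denominator behaves like 2·x, so the quotient tends to -8/2 = -4.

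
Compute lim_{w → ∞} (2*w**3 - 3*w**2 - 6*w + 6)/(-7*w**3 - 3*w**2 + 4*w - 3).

Numerator and denominator both have degree 3.
Dividing every term by w^3, all lower-order terms vanish and the limit is the ratio of leading coefficients, 2/(-7) = -2/7.

-2/7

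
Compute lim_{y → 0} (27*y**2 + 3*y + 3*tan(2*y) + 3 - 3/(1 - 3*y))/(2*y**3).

-73/2

Substitution gives 0/0; apply L'Hôpital's rule 3 times.
After differentiating numerator and denominator 3 times the quotient is (144*tan(2*y)^2/cos(2*y)^2 + 48/cos(2*y)^2 - 486/(3*y - 1)^4)/(12); at y = 0 this is -73/2.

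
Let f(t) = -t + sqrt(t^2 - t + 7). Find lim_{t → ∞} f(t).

An ∞ − ∞ form. Rationalising with the conjugate, the difference becomes (-t + 7) / (√(t^2 - t + 7) + t).
For large t the denominator behaves like 2·t, so the quotient tends to -1/2 = -1/2.

-1/2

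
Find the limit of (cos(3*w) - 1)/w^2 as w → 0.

-9/2

Direct substitution gives 0/0.
Apply L'Hôpital: lim (-3*sin(3*w))/(2*w), still 0/0.
After 2 applications of L'Hôpital's rule the quotient is (-9*cos(3*w))/(2); substituting w = 0 gives -9/2.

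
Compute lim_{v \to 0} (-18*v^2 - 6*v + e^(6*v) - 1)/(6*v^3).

Direct substitution gives 0/0.
Apply L'Hôpital: lim (-36*v + 6*e^(6*v) - 6)/(18*v^2), still 0/0.
Apply L'Hôpital: lim (36*e^(6*v) - 36)/(36*v), still 0/0.
After 3 applications of L'Hôpital's rule the quotient is (216*e^(6*v))/(36); substituting v = 0 gives 6.

6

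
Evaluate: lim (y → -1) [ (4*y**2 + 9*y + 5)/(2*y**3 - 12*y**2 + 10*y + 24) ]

Direct substitution gives 0/0, so factor. Both numerator and denominator have (y + 1) as a factor.
After cancelling, the expression reduces to (4*y + 5)/(2*y^2 - 14*y + 24).
Substituting y = -1 gives 1/40.

1/40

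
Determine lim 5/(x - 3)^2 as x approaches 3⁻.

∞

As x → 3⁻, (x - 3) → 0⁻, so (x - 3)^2 → 0⁺ and 5/(x - 3)^2 → ∞.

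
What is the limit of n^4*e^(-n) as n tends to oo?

Write as n^4/e^{1n}, an ∞/∞ form.
Exponential growth dominates any polynomial, so repeated L'Hôpital (or the standard result) gives 0.

0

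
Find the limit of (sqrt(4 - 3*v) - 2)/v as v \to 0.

-3/4

Substitution gives 0/0. Multiply numerator and denominator by the conjugate √(4 - 3v) + √4.
The numerator becomes (4 - 3v) − 4 = -3v, so the expression simplifies to -3/(√(4 - 3v) + √4).
Letting v → 0 gives -3/(2√4) = -3/4.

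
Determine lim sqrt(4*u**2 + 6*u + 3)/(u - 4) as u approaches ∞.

For large |u|, √(4*u^2 + 6*u + 3) ≈ √4·|u| and the denominator ≈ u.
Since u → +∞, |u| = u, giving √4/(1) = 2.

2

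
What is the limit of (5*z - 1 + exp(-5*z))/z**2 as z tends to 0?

Direct substitution gives 0/0.
Apply L'Hôpital: lim (5 - 5*e^(-5*z))/(2*z), still 0/0.
After 2 applications of L'Hôpital's rule the quotient is (25*e^(-5*z))/(2); substituting z = 0 gives 25/2.

25/2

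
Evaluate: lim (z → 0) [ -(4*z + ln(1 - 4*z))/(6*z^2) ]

4/3

Direct substitution gives 0/0.
Apply L'Hôpital: lim (4 - 4/(1 - 4*z))/(-12*z), still 0/0.
After 2 applications of L'Hôpital's rule the quotient is (-16/(1 - 4*z)^2)/(-12); substituting z = 0 gives 4/3.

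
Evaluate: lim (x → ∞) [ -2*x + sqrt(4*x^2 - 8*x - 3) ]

This has the form ∞ − ∞. Multiply and divide by the conjugate √(4*x^2 - 8*x - 3) + 2x.
That gives (-8x - 3) / (√(4*x^2 - 8*x - 3) + 2x).
Divide numerator and denominator by x: the limit is -8/(2·2) = -2.

-2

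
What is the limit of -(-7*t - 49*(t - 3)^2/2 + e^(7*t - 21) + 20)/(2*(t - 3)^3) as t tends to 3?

Direct substitution gives 0/0.
Apply L'Hôpital: lim (-49*t + 7*e^(7*t - 21) + 140)/(-6*(t - 3)^2), still 0/0.
Apply L'Hôpital: lim (49*e^(7*t - 21) - 49)/(36 - 12*t), still 0/0.
After 3 applications of L'Hôpital's rule the quotient is (343*e^(7*t - 21))/(-12); substituting t = 3 gives -343/12.

-343/12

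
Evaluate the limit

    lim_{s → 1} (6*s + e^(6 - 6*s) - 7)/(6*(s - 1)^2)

Direct substitution gives 0/0.
Apply L'Hôpital: lim (6 - 6*e^(6 - 6*s))/(12*s - 12), still 0/0.
After 2 applications of L'Hôpital's rule the quotient is (36*e^(6 - 6*s))/(12); substituting s = 1 gives 3.

3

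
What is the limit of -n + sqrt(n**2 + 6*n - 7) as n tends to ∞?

3

This has the form ∞ − ∞. Multiply and divide by the conjugate √(n^2 + 6*n - 7) + n.
That gives (6n - 7) / (√(n^2 + 6*n - 7) + n).
Divide numerator and denominator by n: the limit is 6/(2·1) = 3.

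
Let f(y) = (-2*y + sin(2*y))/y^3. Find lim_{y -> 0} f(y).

Direct substitution gives 0/0.
Apply L'Hôpital: lim (2*cos(2*y) - 2)/(3*y^2), still 0/0.
Apply L'Hôpital: lim (-4*sin(2*y))/(6*y), still 0/0.
After 3 applications of L'Hôpital's rule the quotient is (-8*cos(2*y))/(6); substituting y = 0 gives -4/3.

-4/3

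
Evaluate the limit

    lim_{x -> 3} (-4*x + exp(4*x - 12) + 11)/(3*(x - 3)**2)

8/3

Direct substitution gives 0/0.
Apply L'Hôpital: lim (4*e^(4*x - 12) - 4)/(6*x - 18), still 0/0.
After 2 applications of L'Hôpital's rule the quotient is (16*e^(4*x - 12))/(6); substituting x = 3 gives 8/3.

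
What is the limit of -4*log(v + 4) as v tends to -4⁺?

As v → -4⁺, v + 4 → 0⁺ and ln(v + 4) → −∞.
Multiplying by -4 gives ∞.

∞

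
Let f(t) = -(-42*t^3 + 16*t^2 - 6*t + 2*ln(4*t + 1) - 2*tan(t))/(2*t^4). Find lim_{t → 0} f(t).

Substitution gives 0/0 (the numerator vanishes to order 4).
Expand each term to order t^4: the coefficient of t^4 in 2·ln(1 + 4t) is -128 and in -2·tan(t) is 0.
Lower-order terms cancel with the polynomial part, so the numerator is (-128)·t^4 + o(t^4), and the limit is (-128)/(-2) = 64.

64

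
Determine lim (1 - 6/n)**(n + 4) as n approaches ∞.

e^(-6)

The base → 1 and the exponent → ∞: a 1^∞ form.
Take logarithms: (n + 4)·ln(1 - 6/n). Since ln(1+u) ~ u for small u, this behaves like (n)·(-6/n) → -6.
So the limit is e^(-6).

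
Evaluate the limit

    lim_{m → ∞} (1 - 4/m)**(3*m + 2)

Let L be the limit and take ln: ln L = lim (3m + 2)·ln(1 - 4/m) = lim (3m + 2)·(-4/m + O(1/m²)) = -12.
Hence L = e^(-12).

e^(-12)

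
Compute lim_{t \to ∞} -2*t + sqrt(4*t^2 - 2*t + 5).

-1/2

This has the form ∞ − ∞. Multiply and divide by the conjugate √(4*t^2 - 2*t + 5) + 2t.
That gives (-2t + 5) / (√(4*t^2 - 2*t + 5) + 2t).
Divide numerator and denominator by t: the limit is -2/(2·2) = -1/2.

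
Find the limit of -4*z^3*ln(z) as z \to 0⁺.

0

This is a 0·(−∞) form. Rewrite as -4·ln(z) / z^(−3) and apply L'Hôpital:
the derivative quotient is -4·(1/z) / (−3·z^(−4)) = (4/3)·z^3 → 0.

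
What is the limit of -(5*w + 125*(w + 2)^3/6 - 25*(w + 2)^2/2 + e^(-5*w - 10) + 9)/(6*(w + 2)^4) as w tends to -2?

Direct substitution gives 0/0.
Apply L'Hôpital: lim (-25*w + 125*(w + 2)^2/2 - 5*e^(-5*w - 10) - 45)/(-24*(w + 2)^3), still 0/0.
Apply L'Hôpital: lim (125*w + 25*e^(-5*w - 10) + 225)/(-72*(w + 2)^2), still 0/0.
Apply L'Hôpital: lim (125 - 125*e^(-5*w - 10))/(-144*w - 288), still 0/0.
After 4 applications of L'Hôpital's rule the quotient is (625*e^(-5*w - 10))/(-144); substituting w = -2 gives -625/144.

-625/144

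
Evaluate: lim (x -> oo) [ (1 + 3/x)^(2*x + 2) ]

e^(6)

The base → 1 and the exponent → ∞: a 1^∞ form.
Take logarithms: (2x + 2)·ln(1 + 3/x). Since ln(1+u) ~ u for small u, this behaves like (2x)·(3/x) → 6.
So the limit is e^(6).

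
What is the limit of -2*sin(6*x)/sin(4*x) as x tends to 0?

Substitution gives 0/0.
Divide numerator and denominator by x: sin(6x)/x → 6 and sin(4x)/x → 4, so the limit is -2·6/4 = -3.

-3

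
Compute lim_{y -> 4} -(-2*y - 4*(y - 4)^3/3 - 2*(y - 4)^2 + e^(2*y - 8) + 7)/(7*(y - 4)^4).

-2/21

Direct substitution gives 0/0.
Apply L'Hôpital: lim (-4*y - 4*(y - 4)^2 + 2*e^(2*y - 8) + 14)/(-28*(y - 4)^3), still 0/0.
Apply L'Hôpital: lim (-8*y + 4*e^(2*y - 8) + 28)/(-84*(y - 4)^2), still 0/0.
Apply L'Hôpital: lim (8*e^(2*y - 8) - 8)/(672 - 168*y), still 0/0.
After 4 applications of L'Hôpital's rule the quotient is (16*e^(2*y - 8))/(-168); substituting y = 4 gives -2/21.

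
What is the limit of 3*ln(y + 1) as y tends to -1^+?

As y → -1⁺, y + 1 → 0⁺ and ln(y + 1) → −∞.
Multiplying by 3 gives -∞.

-∞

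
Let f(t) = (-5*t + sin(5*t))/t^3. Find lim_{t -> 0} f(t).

Direct substitution gives 0/0.
Apply L'Hôpital: lim (5*cos(5*t) - 5)/(3*t^2), still 0/0.
Apply L'Hôpital: lim (-25*sin(5*t))/(6*t), still 0/0.
After 3 applications of L'Hôpital's rule the quotient is (-125*cos(5*t))/(6); substituting t = 0 gives -125/6.

-125/6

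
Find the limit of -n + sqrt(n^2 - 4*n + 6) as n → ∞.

An ∞ − ∞ form. Rationalising with the conjugate, the difference becomes (-4n + 6) / (√(n^2 - 4*n + 6) + n).
For large n the denominator behaves like 2·n, so the quotient tends to -4/2 = -2.

-2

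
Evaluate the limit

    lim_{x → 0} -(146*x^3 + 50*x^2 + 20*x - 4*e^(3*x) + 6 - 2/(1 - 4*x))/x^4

Substitution gives 0/0; apply L'Hôpital's rule 4 times.
After differentiating numerator and denominator 4 times the quotient is (-324*e^(3*x) + 12288/(4*x - 1)^5)/(-24); at x = 0 this is 1051/2.

1051/2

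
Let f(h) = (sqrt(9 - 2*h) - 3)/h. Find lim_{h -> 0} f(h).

-1/3

Substitution gives 0/0. Multiply numerator and denominator by the conjugate √(9 - 2h) + √9.
The numerator becomes (9 - 2h) − 9 = -2h, so the expression simplifies to -2/(√(9 - 2h) + √9).
Letting h → 0 gives -2/(2√9) = -1/3.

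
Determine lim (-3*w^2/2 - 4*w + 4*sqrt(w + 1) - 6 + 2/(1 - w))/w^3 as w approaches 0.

9/4

Substitution gives 0/0; apply L'Hôpital's rule 3 times.
After differentiating numerator and denominator 3 times the quotient is (3/(2*(w + 1)^(5/2)) + 12/(w - 1)^4)/(6); at w = 0 this is 9/4.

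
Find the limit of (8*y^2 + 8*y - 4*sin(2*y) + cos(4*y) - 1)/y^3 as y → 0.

Substitution gives 0/0; apply L'Hôpital's rule 3 times.
After differentiating numerator and denominator 3 times the quotient is (64*sin(4*y) + 32*cos(2*y))/(6); at y = 0 this is 16/3.

16/3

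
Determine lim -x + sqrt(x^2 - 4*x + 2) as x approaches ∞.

-2

This has the form ∞ − ∞. Multiply and divide by the conjugate √(x^2 - 4*x + 2) + x.
That gives (-4x + 2) / (√(x^2 - 4*x + 2) + x).
Divide numerator and denominator by x: the limit is -4/(2·1) = -2.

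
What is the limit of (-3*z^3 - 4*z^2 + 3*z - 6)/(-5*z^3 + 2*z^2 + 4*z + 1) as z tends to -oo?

3/5

Numerator and denominator both have degree 3.
Dividing every term by z^3, all lower-order terms vanish and the limit is the ratio of leading coefficients, -3/(-5) = 3/5.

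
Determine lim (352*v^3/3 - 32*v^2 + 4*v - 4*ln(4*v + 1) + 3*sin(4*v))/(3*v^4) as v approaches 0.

256/3

Substitution gives 0/0 (the numerator vanishes to order 4).
Expand each term to order v^4: the coefficient of v^4 in -4·ln(1 + 4v) is 256 and in 3·sin(4v) is 0.
Lower-order terms cancel with the polynomial part, so the numerator is (256)·v^4 + o(v^4), and the limit is (256)/(3) = 256/3.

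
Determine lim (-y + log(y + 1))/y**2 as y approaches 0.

Direct substitution gives 0/0.
Apply L'Hôpital: lim (-1 + 1/(y + 1))/(2*y), still 0/0.
After 2 applications of L'Hôpital's rule the quotient is (-1/(y + 1)^2)/(2); substituting y = 0 gives -1/2.

-1/2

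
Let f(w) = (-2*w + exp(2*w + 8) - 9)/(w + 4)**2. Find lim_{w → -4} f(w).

2

Direct substitution gives 0/0.
Apply L'Hôpital: lim (2*e^(2*w + 8) - 2)/(2*w + 8), still 0/0.
After 2 applications of L'Hôpital's rule the quotient is (4*e^(2*w + 8))/(2); substituting w = -4 gives 2.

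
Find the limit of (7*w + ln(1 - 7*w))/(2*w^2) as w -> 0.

-49/4

Direct substitution gives 0/0.
Apply L'Hôpital: lim (7 - 7/(1 - 7*w))/(4*w), still 0/0.
After 2 applications of L'Hôpital's rule the quotient is (-49/(1 - 7*w)^2)/(4); substituting w = 0 gives -49/4.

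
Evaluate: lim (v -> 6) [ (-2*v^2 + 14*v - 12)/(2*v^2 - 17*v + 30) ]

Since v = 6 makes numerator and denominator zero, (v - 6) divides both.
Cancelling it gives (2 - 2*v)/(2*v - 5); now plug in v = 6 to get -10/7.

-10/7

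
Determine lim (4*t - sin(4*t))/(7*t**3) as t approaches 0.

Direct substitution gives 0/0.
Apply L'Hôpital: lim (4 - 4*cos(4*t))/(21*t^2), still 0/0.
Apply L'Hôpital: lim (16*sin(4*t))/(42*t), still 0/0.
After 3 applications of L'Hôpital's rule the quotient is (64*cos(4*t))/(42); substituting t = 0 gives 32/21.

32/21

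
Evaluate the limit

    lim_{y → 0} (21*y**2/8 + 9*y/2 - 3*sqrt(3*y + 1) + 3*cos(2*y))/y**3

-81/16

Substitution gives 0/0 (the numerator vanishes to order 3).
Expand each term to order y^3: the coefficient of y^3 in 3·cos(2y) is 0 and in -3·√(1 + 3y) is -81/16.
Lower-order terms cancel with the polynomial part, so the numerator is (-81/16)·y^3 + o(y^3), and the limit is (-81/16)/(1) = -81/16.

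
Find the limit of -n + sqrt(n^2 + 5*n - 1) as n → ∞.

5/2

An ∞ − ∞ form. Rationalising with the conjugate, the difference becomes (5n - 1) / (√(n^2 + 5*n - 1) + n).
For large n the denominator behaves like 2·n, so the quotient tends to 5/2 = 5/2.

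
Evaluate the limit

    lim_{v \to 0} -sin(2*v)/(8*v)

Substitution gives 0/0.
Write it as (2/(-8))·sin(2v)/(2v); since sin(u)/u → 1, the limit is -1/4.

-1/4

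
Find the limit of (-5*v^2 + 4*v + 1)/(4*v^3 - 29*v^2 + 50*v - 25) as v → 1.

-3/2

At v = 1 both the top and bottom vanish — a removable singularity. Factoring out (v - 1) from each leaves (-5*v - 1)/(4*v^2 - 25*v + 25), which at v = 1 equals -3/2.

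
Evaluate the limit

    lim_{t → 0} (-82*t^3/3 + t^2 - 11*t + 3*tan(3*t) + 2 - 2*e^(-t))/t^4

-1/12

Substitution gives 0/0 (the numerator vanishes to order 4).
Expand each term to order t^4: the coefficient of t^4 in -2·e^(-t) is -1/12 and in 3·tan(3t) is 0.
Lower-order terms cancel with the polynomial part, so the numerator is (-1/12)·t^4 + o(t^4), and the limit is (-1/12)/(1) = -1/12.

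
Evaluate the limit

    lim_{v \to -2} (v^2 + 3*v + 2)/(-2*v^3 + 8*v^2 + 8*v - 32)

Since v = -2 makes numerator and denominator zero, (v + 2) divides both.
Cancelling it gives (v + 1)/(-2*v^2 + 12*v - 16); now plug in v = -2 to get 1/48.

1/48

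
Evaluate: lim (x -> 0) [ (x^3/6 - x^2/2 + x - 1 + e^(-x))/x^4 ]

Direct substitution gives 0/0.
Apply L'Hôpital: lim (x^2/2 - x + 1 - e^(-x))/(4*x^3), still 0/0.
Apply L'Hôpital: lim (x - 1 + e^(-x))/(12*x^2), still 0/0.
Apply L'Hôpital: lim (1 - e^(-x))/(24*x), still 0/0.
After 4 applications of L'Hôpital's rule the quotient is (e^(-x))/(24); substituting x = 0 gives 1/24.

1/24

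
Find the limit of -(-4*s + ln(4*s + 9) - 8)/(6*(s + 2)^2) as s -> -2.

Direct substitution gives 0/0.
Apply L'Hôpital: lim (-4 + 4/(4*s + 9))/(-12*s - 24), still 0/0.
After 2 applications of L'Hôpital's rule the quotient is (-16/(4*s + 9)^2)/(-12); substituting s = -2 gives 4/3.

4/3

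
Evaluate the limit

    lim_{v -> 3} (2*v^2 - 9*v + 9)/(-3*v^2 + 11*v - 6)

At v = 3 both the top and bottom vanish — a removable singularity. Factoring out (v - 3) from each leaves (2*v - 3)/(2 - 3*v), which at v = 3 equals -3/7.

-3/7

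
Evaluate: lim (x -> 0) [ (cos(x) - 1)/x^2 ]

-1/2

Direct substitution gives 0/0.
Apply L'Hôpital: lim (-sin(x))/(2*x), still 0/0.
After 2 applications of L'Hôpital's rule the quotient is (-cos(x))/(2); substituting x = 0 gives -1/2.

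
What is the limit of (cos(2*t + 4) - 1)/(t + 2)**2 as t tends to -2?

Direct substitution gives 0/0.
Apply L'Hôpital: lim (-2*sin(2*t + 4))/(2*t + 4), still 0/0.
After 2 applications of L'Hôpital's rule the quotient is (-4*cos(2*t + 4))/(2); substituting t = -2 gives -2.

-2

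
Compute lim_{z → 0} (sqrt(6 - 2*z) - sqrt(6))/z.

-√(6)/6

Substitution gives 0/0. Multiply numerator and denominator by the conjugate √(6 - 2z) + √6.
The numerator becomes (6 - 2z) − 6 = -2z, so the expression simplifies to -2/(√(6 - 2z) + √6).
Letting z → 0 gives -2/(2√6) = -√(6)/6.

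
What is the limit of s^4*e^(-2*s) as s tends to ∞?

Write as s^4/e^{2s}, an ∞/∞ form.
Exponential growth dominates any polynomial, so repeated L'Hôpital (or the standard result) gives 0.

0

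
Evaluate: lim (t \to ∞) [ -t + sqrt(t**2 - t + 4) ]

An ∞ − ∞ form. Rationalising with the conjugate, the difference becomes (-t + 4) / (√(t^2 - t + 4) + t).
For large t the denominator behaves like 2·t, so the quotient tends to -1/2 = -1/2.

-1/2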